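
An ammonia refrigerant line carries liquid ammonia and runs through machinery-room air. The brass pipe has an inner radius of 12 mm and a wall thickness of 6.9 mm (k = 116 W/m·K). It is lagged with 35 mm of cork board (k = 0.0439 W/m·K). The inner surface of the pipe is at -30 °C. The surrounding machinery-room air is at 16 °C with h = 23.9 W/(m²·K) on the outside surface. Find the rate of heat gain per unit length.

q′ ≈ 11.7 W/m

Cylindrical conduction, so R = ln(r₂/r₁)/(2πkL) per layer, in series:
R_brass pipe wall = ln(18.9/12)/(2π×116×1) = 6.232×10^-4 K/W
R_cork board = ln(53.9/18.9)/(2π×0.0439×1) = 3.799 K/W
R_outer film = 1/(h_o·2πr_oL) = 1/(23.9×2π×0.0539×1) = 0.1235 K/W
R_total = 3.923 K/W
Q = ΔT/R_total = 46/3.923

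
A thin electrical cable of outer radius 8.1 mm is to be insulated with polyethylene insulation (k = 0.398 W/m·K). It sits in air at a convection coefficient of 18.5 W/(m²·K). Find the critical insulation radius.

For a cylinder r_cr = k/h = 0.398/18.5
r_cr = 21.5 mm; since the bare radius (8.1 mm) is below r_cr, adding a thin layer of insulation will *increase* heat loss.

r_cr ≈ 21.5 mm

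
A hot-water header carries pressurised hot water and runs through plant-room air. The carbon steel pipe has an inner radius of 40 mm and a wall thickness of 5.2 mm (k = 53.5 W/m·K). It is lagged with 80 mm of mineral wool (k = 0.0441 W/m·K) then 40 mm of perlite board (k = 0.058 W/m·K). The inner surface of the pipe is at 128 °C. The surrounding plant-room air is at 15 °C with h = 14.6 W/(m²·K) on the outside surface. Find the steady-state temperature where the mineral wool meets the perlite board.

T ≈ 35.7 °C

Per-layer cylindrical resistances, series-summed:
R_carbon steel pipe wall = ln(45.2/40)/(2π×53.5×1) = 3.636×10^-4 K/W
R_mineral wool = ln(125.2/45.2)/(2π×0.0441×1) = 3.677 K/W
R_perlite board = ln(165.2/125.2)/(2π×0.058×1) = 0.7608 K/W
R_outer film = 1/(h_o·2πr_oL) = 1/(14.6×2π×0.1652×1) = 0.06599 K/W
R_total = 4.504 K/W
Q = ΔT/R_total = 113/4.504
Q = 25.1 W/m
T_interface = T_inner − Q·ΣR(inner→interface) = 128 − 25.1×3.677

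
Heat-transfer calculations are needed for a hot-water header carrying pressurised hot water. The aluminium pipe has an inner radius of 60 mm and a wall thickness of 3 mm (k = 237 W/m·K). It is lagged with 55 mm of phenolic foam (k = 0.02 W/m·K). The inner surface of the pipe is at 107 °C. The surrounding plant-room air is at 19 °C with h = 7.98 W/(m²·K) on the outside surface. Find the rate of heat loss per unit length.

Radial resistances (cylindrical: R_cond = ln(r_o/r_i)/(2πkL), R_conv = 1/(h·2πrL)):
R_aluminium pipe wall = ln(63/60)/(2π×237×1) = 3.276×10^-5 K/W
R_phenolic foam = ln(118/63)/(2π×0.02×1) = 4.994 K/W
R_outer film = 1/(h_o·2πr_oL) = 1/(7.98×2π×0.118×1) = 0.169 K/W
R_total = 5.163 K/W
Q = ΔT/R_total = 88/5.163

q′ ≈ 17 W/m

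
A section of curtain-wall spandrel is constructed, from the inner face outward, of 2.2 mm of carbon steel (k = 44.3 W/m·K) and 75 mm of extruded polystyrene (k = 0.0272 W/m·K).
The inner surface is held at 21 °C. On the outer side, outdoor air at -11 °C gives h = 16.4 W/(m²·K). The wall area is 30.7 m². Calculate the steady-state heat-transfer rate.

Q ≈ 349 W

Thermal resistances in series:
R_carbon steel = L/(kA) = 0.0022/(44.3×30.7) = 1.618×10^-6 K/W
R_extruded polystyrene = L/(kA) = 0.075/(0.0272×30.7) = 0.08982 K/W
R_outer film = 1/(h_o·A) = 1/(16.4×30.7) = 0.001986 K/W
R_total = 0.0918 K/W
Q = ΔT / R_total = 32 / 0.0918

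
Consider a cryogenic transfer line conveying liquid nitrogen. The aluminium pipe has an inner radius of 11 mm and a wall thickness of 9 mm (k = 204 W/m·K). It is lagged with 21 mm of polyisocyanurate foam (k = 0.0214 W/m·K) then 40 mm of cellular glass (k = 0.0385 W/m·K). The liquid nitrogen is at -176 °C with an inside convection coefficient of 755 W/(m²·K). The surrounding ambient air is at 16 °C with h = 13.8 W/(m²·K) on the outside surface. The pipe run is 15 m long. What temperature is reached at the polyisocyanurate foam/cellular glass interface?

Radial resistances (cylindrical: R_cond = ln(r_o/r_i)/(2πkL), R_conv = 1/(h·2πrL)):
R_inner film = 1/(h_i·2πr₁L) = 1/(755×2π×0.011×15) = 0.001278 K/W
R_aluminium pipe wall = ln(20/11)/(2π×204×15) = 3.109×10^-5 K/W
R_polyisocyanurate foam = ln(41/20)/(2π×0.0214×15) = 0.3559 K/W
R_cellular glass = ln(81/41)/(2π×0.0385×15) = 0.1876 K/W
R_outer film = 1/(h_o·2πr_oL) = 1/(13.8×2π×0.081×15) = 0.009492 K/W
R_total = 0.5544 K/W
Q = ΔT/R_total = 192/0.5544
Q = 346 W
T_interface = T_inner + Q·ΣR(inner→interface) = -176 + 346×0.3572

T ≈ -52.3 °C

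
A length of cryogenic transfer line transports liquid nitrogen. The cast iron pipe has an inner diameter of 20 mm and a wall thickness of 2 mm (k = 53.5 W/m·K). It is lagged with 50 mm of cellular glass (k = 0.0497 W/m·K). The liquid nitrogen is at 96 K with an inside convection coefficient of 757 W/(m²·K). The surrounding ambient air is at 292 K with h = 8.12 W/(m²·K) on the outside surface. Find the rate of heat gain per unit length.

q′ ≈ 35 W/m

Radial resistances (cylindrical: R_cond = ln(r_o/r_i)/(2πkL), R_conv = 1/(h·2πrL)):
R_inner film = 1/(h_i·2πr₁L) = 1/(757×2π×0.01×1) = 0.02102 K/W
R_cast iron pipe wall = ln(12/10)/(2π×53.5×1) = 5.424×10^-4 K/W
R_cellular glass = ln(62/12)/(2π×0.0497×1) = 5.259 K/W
R_outer film = 1/(h_o·2πr_oL) = 1/(8.12×2π×0.062×1) = 0.3161 K/W
R_total = 5.597 K/W
Q = ΔT/R_total = 196/5.597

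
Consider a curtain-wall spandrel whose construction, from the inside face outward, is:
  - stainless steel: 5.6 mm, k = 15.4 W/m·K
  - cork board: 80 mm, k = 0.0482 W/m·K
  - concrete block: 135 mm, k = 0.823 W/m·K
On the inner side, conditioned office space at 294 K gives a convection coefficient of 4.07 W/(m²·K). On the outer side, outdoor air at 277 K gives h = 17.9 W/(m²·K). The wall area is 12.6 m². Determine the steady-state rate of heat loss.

Using the resistance-network approach (series):
R_inner film = 1/(h_i·A) = 1/(4.07×12.6) = 0.0195 K/W
R_stainless steel = L/(kA) = 0.0056/(15.4×12.6) = 2.886×10^-5 K/W
R_cork board = L/(kA) = 0.08/(0.0482×12.6) = 0.1317 K/W
R_concrete block = L/(kA) = 0.135/(0.823×12.6) = 0.01302 K/W
R_outer film = 1/(h_o·A) = 1/(17.9×12.6) = 0.004434 K/W
R_total = 0.1687 K/W
Q = ΔT / R_total = 17 / 0.1687

Q ≈ 101 W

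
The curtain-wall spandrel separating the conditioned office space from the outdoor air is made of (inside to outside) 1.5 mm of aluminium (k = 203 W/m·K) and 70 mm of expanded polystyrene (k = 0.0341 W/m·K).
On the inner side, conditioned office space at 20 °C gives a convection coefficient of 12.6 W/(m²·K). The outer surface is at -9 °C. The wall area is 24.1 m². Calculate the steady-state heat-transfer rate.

Series thermal resistances:
R_inner film = 1/(h_i·A) = 1/(12.6×24.1) = 0.003293 K/W
R_aluminium = L/(kA) = 0.0015/(203×24.1) = 3.066×10^-7 K/W
R_expanded polystyrene = L/(kA) = 0.07/(0.0341×24.1) = 0.08518 K/W
R_total = 0.08847 K/W
Q = ΔT / R_total = 29 / 0.08847

Q ≈ 328 W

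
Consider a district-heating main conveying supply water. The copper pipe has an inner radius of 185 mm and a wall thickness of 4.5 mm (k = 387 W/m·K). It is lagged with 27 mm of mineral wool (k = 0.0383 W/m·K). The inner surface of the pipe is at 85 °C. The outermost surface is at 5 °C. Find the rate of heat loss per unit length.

Cylindrical conduction, so R = ln(r₂/r₁)/(2πkL) per layer, in series:
R_copper pipe wall = ln(189.5/185)/(2π×387×1) = 9.884×10^-6 K/W
R_mineral wool = ln(216.5/189.5)/(2π×0.0383×1) = 0.5535 K/W
R_total = 0.5535 K/W
Q = ΔT/R_total = 80/0.5535

q′ ≈ 145 W/m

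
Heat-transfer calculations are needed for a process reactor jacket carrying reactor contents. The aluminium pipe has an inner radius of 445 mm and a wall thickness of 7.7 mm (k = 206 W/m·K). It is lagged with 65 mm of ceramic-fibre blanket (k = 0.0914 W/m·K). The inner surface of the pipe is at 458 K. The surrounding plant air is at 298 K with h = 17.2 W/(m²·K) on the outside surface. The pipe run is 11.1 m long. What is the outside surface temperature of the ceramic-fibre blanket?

For a radial system each layer contributes R = ln(r_out/r_in)/(2πkL); films add R = 1/(hA).
R_aluminium pipe wall = ln(452.7/445)/(2π×206×11.1) = 1.194×10^-6 K/W
R_ceramic-fibre blanket = ln(517.7/452.7)/(2π×0.0914×11.1) = 0.02105 K/W
R_outer film = 1/(h_o·2πr_oL) = 1/(17.2×2π×0.5177×11.1) = 0.00161 K/W
R_total = 0.02266 K/W
Q = ΔT/R_total = 160/0.02266
Q = 7060 W
T_interface = T_inner − Q·ΣR(inner→interface) = 458 − 7060×0.02105

T ≈ 309 K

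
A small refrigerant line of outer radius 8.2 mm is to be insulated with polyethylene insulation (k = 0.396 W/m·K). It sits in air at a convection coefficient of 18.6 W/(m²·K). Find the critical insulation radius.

For a cylinder r_cr = k/h = 0.396/18.6
r_cr = 21.3 mm; since the bare radius (8.2 mm) is below r_cr, adding a thin layer of insulation will *increase* heat loss.

r_cr ≈ 21.3 mm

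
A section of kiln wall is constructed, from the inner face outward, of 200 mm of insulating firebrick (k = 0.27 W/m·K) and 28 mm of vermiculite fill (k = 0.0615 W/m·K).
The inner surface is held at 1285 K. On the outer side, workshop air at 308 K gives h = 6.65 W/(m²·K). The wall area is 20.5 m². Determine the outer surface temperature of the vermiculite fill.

Series thermal resistances:
R_insulating firebrick = L/(kA) = 0.2/(0.27×20.5) = 0.03613 K/W
R_vermiculite fill = L/(kA) = 0.028/(0.0615×20.5) = 0.02221 K/W
R_outer film = 1/(h_o·A) = 1/(6.65×20.5) = 0.007335 K/W
R_total = 0.06568 K/W;  Q = ΔT/R_total = 977/0.06568 = 14880 W
T_interface = T_inner − Q·ΣR(inner→interface) = 1285 − 14900×0.05834

T ≈ 417 K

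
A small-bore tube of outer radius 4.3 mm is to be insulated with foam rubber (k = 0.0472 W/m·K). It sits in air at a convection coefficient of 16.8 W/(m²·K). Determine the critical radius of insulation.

r_cr ≈ 2.81 mm

For a cylinder r_cr = k/h = 0.0472/16.8
r_cr = 2.81 mm; since the bare radius (4.3 mm) is above r_cr, any added insulation will reduce heat loss.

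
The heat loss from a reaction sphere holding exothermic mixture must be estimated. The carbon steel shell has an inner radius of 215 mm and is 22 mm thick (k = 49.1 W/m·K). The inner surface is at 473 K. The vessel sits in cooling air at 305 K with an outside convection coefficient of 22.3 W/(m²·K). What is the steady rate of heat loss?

Q ≈ 2620 W

Each spherical layer contributes R = (1/r_i − 1/r_o)/(4πk):
R_carbon steel shell = (1/0.215 − 1/0.237)/(4π×49.1) = 6.998×10^-4 K/W
R_outer film = 1/(h·4πr_o²) = 1/(22.3×4π×0.237²) = 0.06353 K/W
R_total = 0.06423 K/W
Q = ΔT/R_total = 168/0.06423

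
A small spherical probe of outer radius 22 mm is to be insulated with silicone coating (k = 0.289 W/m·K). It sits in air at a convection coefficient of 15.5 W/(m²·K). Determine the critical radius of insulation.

r_cr ≈ 37.3 mm

For a sphere r_cr = 2k/h = 2×0.289/15.5
r_cr = 37.3 mm; since the bare radius (22 mm) is below r_cr, adding a thin layer of insulation will *increase* heat loss.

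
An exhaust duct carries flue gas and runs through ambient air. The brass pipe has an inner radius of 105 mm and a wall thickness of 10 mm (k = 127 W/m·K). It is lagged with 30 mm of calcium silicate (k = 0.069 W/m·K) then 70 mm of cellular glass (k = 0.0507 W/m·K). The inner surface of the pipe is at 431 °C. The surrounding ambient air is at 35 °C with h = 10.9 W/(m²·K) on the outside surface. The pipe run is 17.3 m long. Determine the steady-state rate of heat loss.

Q ≈ 3720 W

Treating each annulus and film as a series resistance:
R_brass pipe wall = ln(115/105)/(2π×127×17.3) = 6.59×10^-6 K/W
R_calcium silicate = ln(145/115)/(2π×0.069×17.3) = 0.03091 K/W
R_cellular glass = ln(215/145)/(2π×0.0507×17.3) = 0.07148 K/W
R_outer film = 1/(h_o·2πr_oL) = 1/(10.9×2π×0.215×17.3) = 0.003926 K/W
R_total = 0.1063 K/W
Q = ΔT/R_total = 396/0.1063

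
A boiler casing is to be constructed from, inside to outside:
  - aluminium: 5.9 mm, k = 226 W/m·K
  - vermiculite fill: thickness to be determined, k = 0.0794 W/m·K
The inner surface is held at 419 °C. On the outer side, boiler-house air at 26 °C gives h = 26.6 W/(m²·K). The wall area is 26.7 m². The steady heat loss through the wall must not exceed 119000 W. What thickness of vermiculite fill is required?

L ≈ 4.01 mm

Model the wall as resistances in series:
R_aluminium = L/(kA) = 0.0059/(226×26.7) = 9.778×10^-7 K/W
R_outer film = 1/(h_o·A) = 1/(26.6×26.7) = 0.001408 K/W
Sum of the known resistances R_other = 0.001409 K/W
Required total resistance R_tot = ΔT/Q_allow = 393/119000 = 0.003303 K/W
R_vermiculite fill = R_tot − R_other = 0.001894 K/W
L = R·k·A = 0.001894×0.0794×26.7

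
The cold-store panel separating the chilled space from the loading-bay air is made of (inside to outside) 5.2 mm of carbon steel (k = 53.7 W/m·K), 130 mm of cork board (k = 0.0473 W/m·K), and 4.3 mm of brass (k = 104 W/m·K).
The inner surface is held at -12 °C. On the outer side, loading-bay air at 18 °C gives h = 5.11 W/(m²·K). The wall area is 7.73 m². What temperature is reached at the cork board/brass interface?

T ≈ 16 °C

Thermal resistances in series:
R_carbon steel = L/(kA) = 0.0052/(53.7×7.73) = 1.253×10^-5 K/W
R_cork board = L/(kA) = 0.13/(0.0473×7.73) = 0.3556 K/W
R_brass = L/(kA) = 0.0043/(104×7.73) = 5.349×10^-6 K/W
R_outer film = 1/(h_o·A) = 1/(5.11×7.73) = 0.02532 K/W
R_total = 0.3809 K/W;  Q = ΔT/R_total = 30/0.3809 = 78.76 W
T_interface = T_inner + Q·ΣR(inner→interface) = -12 + 78.8×0.3556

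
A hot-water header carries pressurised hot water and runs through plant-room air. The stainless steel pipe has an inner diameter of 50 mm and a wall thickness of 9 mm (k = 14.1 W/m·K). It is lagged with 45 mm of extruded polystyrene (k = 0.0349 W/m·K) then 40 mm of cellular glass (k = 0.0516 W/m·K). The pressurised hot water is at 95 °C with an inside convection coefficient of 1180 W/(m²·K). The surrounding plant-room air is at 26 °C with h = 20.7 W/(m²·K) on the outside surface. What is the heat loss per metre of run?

For a radial system each layer contributes R = ln(r_out/r_in)/(2πkL); films add R = 1/(hA).
R_inner film = 1/(h_i·2πr₁L) = 1/(1180×2π×0.025×1) = 0.005395 K/W
R_stainless steel pipe wall = ln(34/25)/(2π×14.1×1) = 0.003471 K/W
R_extruded polystyrene = ln(79/34)/(2π×0.0349×1) = 3.845 K/W
R_cellular glass = ln(119/79)/(2π×0.0516×1) = 1.264 K/W
R_outer film = 1/(h_o·2πr_oL) = 1/(20.7×2π×0.119×1) = 0.06461 K/W
R_total = 5.182 K/W
Q = ΔT/R_total = 69/5.182

q′ ≈ 13.3 W/m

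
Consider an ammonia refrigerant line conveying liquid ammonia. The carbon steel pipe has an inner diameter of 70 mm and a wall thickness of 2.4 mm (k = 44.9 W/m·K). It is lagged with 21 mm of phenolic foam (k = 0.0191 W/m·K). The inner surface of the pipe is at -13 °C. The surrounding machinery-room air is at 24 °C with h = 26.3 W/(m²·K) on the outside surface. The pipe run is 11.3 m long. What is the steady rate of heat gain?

Q ≈ 110 W

For a radial system each layer contributes R = ln(r_out/r_in)/(2πkL); films add R = 1/(hA).
R_carbon steel pipe wall = ln(37.4/35)/(2π×44.9×11.3) = 2.08×10^-5 K/W
R_phenolic foam = ln(58.4/37.4)/(2π×0.0191×11.3) = 0.3286 K/W
R_outer film = 1/(h_o·2πr_oL) = 1/(26.3×2π×0.0584×11.3) = 0.00917 K/W
R_total = 0.3378 K/W
Q = ΔT/R_total = 37/0.3378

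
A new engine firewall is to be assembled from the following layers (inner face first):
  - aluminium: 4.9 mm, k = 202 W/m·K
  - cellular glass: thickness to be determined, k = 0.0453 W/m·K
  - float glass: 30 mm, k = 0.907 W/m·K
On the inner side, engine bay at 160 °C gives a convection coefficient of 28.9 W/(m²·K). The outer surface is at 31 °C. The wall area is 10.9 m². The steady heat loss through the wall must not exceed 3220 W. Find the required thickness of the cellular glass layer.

Thermal resistances in series:
R_inner film = 1/(h_i·A) = 1/(28.9×10.9) = 0.003175 K/W
R_aluminium = L/(kA) = 0.0049/(202×10.9) = 2.225×10^-6 K/W
R_float glass = L/(kA) = 0.03/(0.907×10.9) = 0.003035 K/W
Sum of the known resistances R_other = 0.006211 K/W
Required total resistance R_tot = ΔT/Q_allow = 129/3220 = 0.04006 K/W
R_cellular glass = R_tot − R_other = 0.03385 K/W
L = R·k·A = 0.03385×0.0453×10.9

L ≈ 16.7 mm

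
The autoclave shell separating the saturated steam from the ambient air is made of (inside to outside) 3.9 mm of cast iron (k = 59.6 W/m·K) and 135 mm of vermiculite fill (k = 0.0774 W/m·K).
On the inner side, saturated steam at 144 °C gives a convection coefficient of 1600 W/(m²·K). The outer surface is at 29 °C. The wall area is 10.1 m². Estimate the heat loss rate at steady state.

Q ≈ 666 W

Thermal resistances in series:
R_inner film = 1/(h_i·A) = 1/(1600×10.1) = 6.188×10^-5 K/W
R_cast iron = L/(kA) = 0.0039/(59.6×10.1) = 6.479×10^-6 K/W
R_vermiculite fill = L/(kA) = 0.135/(0.0774×10.1) = 0.1727 K/W
R_total = 0.1728 K/W
Q = ΔT / R_total = 115 / 0.1728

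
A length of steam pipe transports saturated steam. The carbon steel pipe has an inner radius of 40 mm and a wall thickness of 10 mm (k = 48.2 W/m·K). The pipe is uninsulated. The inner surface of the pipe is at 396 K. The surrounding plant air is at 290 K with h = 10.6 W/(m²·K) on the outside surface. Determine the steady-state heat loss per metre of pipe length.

Treating each annulus and film as a series resistance:
R_carbon steel pipe wall = ln(50/40)/(2π×48.2×1) = 7.368×10^-4 K/W
R_outer film = 1/(h_o·2πr_oL) = 1/(10.6×2π×0.05×1) = 0.3003 K/W
R_total = 0.301 K/W
Q = ΔT/R_total = 106/0.301

q′ ≈ 352 W/m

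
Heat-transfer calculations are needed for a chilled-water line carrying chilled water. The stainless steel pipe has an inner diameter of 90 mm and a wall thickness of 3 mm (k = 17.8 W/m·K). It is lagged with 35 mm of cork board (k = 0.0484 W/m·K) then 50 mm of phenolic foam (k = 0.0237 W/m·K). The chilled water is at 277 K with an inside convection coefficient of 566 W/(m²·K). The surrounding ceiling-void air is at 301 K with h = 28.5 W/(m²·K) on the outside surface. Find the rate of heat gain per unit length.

Treating each annulus and film as a series resistance:
R_inner film = 1/(h_i·2πr₁L) = 1/(566×2π×0.045×1) = 0.006249 K/W
R_stainless steel pipe wall = ln(48/45)/(2π×17.8×1) = 5.771×10^-4 K/W
R_cork board = ln(83/48)/(2π×0.0484×1) = 1.801 K/W
R_phenolic foam = ln(133/83)/(2π×0.0237×1) = 3.166 K/W
R_outer film = 1/(h_o·2πr_oL) = 1/(28.5×2π×0.133×1) = 0.04199 K/W
R_total = 5.016 K/W
Q = ΔT/R_total = 24/5.016

q′ ≈ 4.78 W/m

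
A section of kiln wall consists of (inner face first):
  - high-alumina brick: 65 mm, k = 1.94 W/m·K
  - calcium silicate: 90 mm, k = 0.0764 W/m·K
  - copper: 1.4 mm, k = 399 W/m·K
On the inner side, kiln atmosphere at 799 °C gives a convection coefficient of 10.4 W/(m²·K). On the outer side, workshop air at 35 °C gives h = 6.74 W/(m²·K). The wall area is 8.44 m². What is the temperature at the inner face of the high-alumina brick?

Model the wall as resistances in series:
R_inner film = 1/(h_i·A) = 1/(10.4×8.44) = 0.01139 K/W
R_high-alumina brick = L/(kA) = 0.065/(1.94×8.44) = 0.00397 K/W
R_calcium silicate = L/(kA) = 0.09/(0.0764×8.44) = 0.1396 K/W
R_copper = L/(kA) = 0.0014/(399×8.44) = 4.157×10^-7 K/W
R_outer film = 1/(h_o·A) = 1/(6.74×8.44) = 0.01758 K/W
R_total = 0.1725 K/W;  Q = ΔT/R_total = 764/0.1725 = 4429 W
T_interface = T_inner − Q·ΣR(inner→interface) = 799 − 4430×0.01139

T ≈ 749 °C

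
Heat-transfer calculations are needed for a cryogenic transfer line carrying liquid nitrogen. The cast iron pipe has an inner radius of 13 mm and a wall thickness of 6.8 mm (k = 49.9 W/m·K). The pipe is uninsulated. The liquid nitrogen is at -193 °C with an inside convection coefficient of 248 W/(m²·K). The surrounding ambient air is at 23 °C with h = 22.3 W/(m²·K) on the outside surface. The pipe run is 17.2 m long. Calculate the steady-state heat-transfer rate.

Radial resistances (cylindrical: R_cond = ln(r_o/r_i)/(2πkL), R_conv = 1/(h·2πrL)):
R_inner film = 1/(h_i·2πr₁L) = 1/(248×2π×0.013×17.2) = 0.00287 K/W
R_cast iron pipe wall = ln(19.8/13)/(2π×49.9×17.2) = 7.802×10^-5 K/W
R_outer film = 1/(h_o·2πr_oL) = 1/(22.3×2π×0.0198×17.2) = 0.02096 K/W
R_total = 0.0239 K/W
Q = ΔT/R_total = 216/0.0239

Q ≈ 9040 W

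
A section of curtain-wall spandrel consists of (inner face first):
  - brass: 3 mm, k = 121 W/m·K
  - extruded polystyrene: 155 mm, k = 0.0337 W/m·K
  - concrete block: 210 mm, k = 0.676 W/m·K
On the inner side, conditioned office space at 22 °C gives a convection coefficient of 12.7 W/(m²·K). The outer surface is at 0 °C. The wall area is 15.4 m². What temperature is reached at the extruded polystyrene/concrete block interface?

T ≈ 1.37 °C

Using the resistance-network approach (series):
R_inner film = 1/(h_i·A) = 1/(12.7×15.4) = 0.005113 K/W
R_brass = L/(kA) = 0.003/(121×15.4) = 1.61×10^-6 K/W
R_extruded polystyrene = L/(kA) = 0.155/(0.0337×15.4) = 0.2987 K/W
R_concrete block = L/(kA) = 0.21/(0.676×15.4) = 0.02017 K/W
R_total = 0.3239 K/W;  Q = ΔT/R_total = 22/0.3239 = 67.91 W
T_interface = T_inner − Q·ΣR(inner→interface) = 22 − 67.9×0.3038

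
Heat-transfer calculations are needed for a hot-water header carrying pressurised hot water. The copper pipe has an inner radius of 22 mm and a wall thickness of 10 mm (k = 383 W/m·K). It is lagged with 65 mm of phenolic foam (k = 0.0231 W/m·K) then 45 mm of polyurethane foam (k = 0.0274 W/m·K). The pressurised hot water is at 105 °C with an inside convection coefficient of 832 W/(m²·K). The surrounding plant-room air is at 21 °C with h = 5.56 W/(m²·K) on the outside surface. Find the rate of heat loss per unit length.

q′ ≈ 8.35 W/m

For a radial system each layer contributes R = ln(r_out/r_in)/(2πkL); films add R = 1/(hA).
R_inner film = 1/(h_i·2πr₁L) = 1/(832×2π×0.022×1) = 0.008695 K/W
R_copper pipe wall = ln(32/22)/(2π×383×1) = 1.557×10^-4 K/W
R_phenolic foam = ln(97/32)/(2π×0.0231×1) = 7.641 K/W
R_polyurethane foam = ln(142/97)/(2π×0.0274×1) = 2.214 K/W
R_outer film = 1/(h_o·2πr_oL) = 1/(5.56×2π×0.142×1) = 0.2016 K/W
R_total = 10.06 K/W
Q = ΔT/R_total = 84/10.06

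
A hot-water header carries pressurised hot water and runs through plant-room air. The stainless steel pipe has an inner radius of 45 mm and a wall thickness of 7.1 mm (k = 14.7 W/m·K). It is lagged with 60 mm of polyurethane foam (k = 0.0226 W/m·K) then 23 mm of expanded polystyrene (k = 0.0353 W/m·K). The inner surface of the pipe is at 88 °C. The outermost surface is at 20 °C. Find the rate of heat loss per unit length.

Cylindrical conduction, so R = ln(r₂/r₁)/(2πkL) per layer, in series:
R_stainless steel pipe wall = ln(52.1/45)/(2π×14.7×1) = 0.001586 K/W
R_polyurethane foam = ln(112.1/52.1)/(2π×0.0226×1) = 5.396 K/W
R_expanded polystyrene = ln(135.1/112.1)/(2π×0.0353×1) = 0.8414 K/W
R_total = 6.239 K/W
Q = ΔT/R_total = 68/6.239

q′ ≈ 10.9 W/m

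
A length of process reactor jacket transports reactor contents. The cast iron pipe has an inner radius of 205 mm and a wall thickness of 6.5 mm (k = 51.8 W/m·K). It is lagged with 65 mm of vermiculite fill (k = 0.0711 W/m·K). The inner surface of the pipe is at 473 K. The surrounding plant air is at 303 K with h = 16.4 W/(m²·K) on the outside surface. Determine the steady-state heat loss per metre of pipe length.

q′ ≈ 268 W/m

For a radial system each layer contributes R = ln(r_out/r_in)/(2πkL); films add R = 1/(hA).
R_cast iron pipe wall = ln(211.5/205)/(2π×51.8×1) = 9.591×10^-5 K/W
R_vermiculite fill = ln(276.5/211.5)/(2π×0.0711×1) = 0.5999 K/W
R_outer film = 1/(h_o·2πr_oL) = 1/(16.4×2π×0.2765×1) = 0.0351 K/W
R_total = 0.6351 K/W
Q = ΔT/R_total = 170/0.6351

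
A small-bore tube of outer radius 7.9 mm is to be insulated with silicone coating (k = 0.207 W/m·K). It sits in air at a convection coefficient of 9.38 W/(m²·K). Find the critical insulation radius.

For a cylinder r_cr = k/h = 0.207/9.38
r_cr = 22.1 mm; since the bare radius (7.9 mm) is below r_cr, adding a thin layer of insulation will *increase* heat loss.

r_cr ≈ 22.1 mm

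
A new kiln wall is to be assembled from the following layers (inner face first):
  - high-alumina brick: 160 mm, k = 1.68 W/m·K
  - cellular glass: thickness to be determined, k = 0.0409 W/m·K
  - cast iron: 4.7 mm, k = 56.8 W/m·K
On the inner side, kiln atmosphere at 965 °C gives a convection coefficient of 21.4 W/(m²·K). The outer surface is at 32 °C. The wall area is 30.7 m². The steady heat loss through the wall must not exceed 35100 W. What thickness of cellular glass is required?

Model the wall as resistances in series:
R_inner film = 1/(h_i·A) = 1/(21.4×30.7) = 0.001522 K/W
R_high-alumina brick = L/(kA) = 0.16/(1.68×30.7) = 0.003102 K/W
R_cast iron = L/(kA) = 0.0047/(56.8×30.7) = 2.695×10^-6 K/W
Sum of the known resistances R_other = 0.004627 K/W
Required total resistance R_tot = ΔT/Q_allow = 933/35100 = 0.02658 K/W
R_cellular glass = R_tot − R_other = 0.02195 K/W
L = R·k·A = 0.02195×0.0409×30.7

L ≈ 27.6 mm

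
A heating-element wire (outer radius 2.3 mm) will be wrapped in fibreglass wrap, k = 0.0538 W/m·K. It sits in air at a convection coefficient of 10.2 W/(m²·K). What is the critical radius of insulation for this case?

r_cr ≈ 5.27 mm

For a cylinder r_cr = k/h = 0.0538/10.2
r_cr = 5.27 mm; since the bare radius (2.3 mm) is below r_cr, adding a thin layer of insulation will *increase* heat loss.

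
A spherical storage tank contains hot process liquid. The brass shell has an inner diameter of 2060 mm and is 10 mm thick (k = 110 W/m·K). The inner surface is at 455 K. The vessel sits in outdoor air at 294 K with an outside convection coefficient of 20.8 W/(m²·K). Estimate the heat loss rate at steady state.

Q ≈ 45400 W

Each spherical layer contributes R = (1/r_i − 1/r_o)/(4πk):
R_brass shell = (1/1.03 − 1/1.04)/(4π×110) = 6.753×10^-6 K/W
R_outer film = 1/(h·4πr_o²) = 1/(20.8×4π×1.04²) = 0.003537 K/W
R_total = 0.003544 K/W
Q = ΔT/R_total = 161/0.003544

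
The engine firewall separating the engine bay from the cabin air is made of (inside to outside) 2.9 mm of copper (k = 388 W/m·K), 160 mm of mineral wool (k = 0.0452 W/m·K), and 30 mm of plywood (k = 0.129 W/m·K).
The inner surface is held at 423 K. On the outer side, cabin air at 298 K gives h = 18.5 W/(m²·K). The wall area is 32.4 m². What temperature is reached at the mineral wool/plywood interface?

Series thermal resistances:
R_copper = L/(kA) = 0.0029/(388×32.4) = 2.307×10^-7 K/W
R_mineral wool = L/(kA) = 0.16/(0.0452×32.4) = 0.1093 K/W
R_plywood = L/(kA) = 0.03/(0.129×32.4) = 0.007178 K/W
R_outer film = 1/(h_o·A) = 1/(18.5×32.4) = 0.001668 K/W
R_total = 0.1181 K/W;  Q = ΔT/R_total = 125/0.1181 = 1058 W
T_interface = T_inner − Q·ΣR(inner→interface) = 423 − 1060×0.1093

T ≈ 307 K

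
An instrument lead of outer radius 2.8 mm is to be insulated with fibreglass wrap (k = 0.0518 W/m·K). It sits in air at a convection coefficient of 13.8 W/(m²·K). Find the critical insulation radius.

r_cr ≈ 3.75 mm

For a cylinder r_cr = k/h = 0.0518/13.8
r_cr = 3.75 mm; since the bare radius (2.8 mm) is below r_cr, adding a thin layer of insulation will *increase* heat loss.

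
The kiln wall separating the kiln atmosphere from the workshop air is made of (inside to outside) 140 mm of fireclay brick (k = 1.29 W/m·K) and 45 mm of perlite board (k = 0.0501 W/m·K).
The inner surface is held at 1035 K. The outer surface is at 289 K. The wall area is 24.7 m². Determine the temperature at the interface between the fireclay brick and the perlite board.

Thermal resistances in series:
R_fireclay brick = L/(kA) = 0.14/(1.29×24.7) = 0.004394 K/W
R_perlite board = L/(kA) = 0.045/(0.0501×24.7) = 0.03636 K/W
R_total = 0.04076 K/W;  Q = ΔT/R_total = 746/0.04076 = 18300 W
T_interface = T_inner − Q·ΣR(inner→interface) = 1035 − 18300×0.004394

T ≈ 955 K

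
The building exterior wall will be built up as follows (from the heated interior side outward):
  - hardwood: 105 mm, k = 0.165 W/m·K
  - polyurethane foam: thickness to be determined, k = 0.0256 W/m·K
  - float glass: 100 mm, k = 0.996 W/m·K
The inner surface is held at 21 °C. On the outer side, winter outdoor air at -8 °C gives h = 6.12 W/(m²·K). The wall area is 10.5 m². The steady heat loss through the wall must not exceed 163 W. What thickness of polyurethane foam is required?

Treating each layer as a thermal resistance in series:
R_hardwood = L/(kA) = 0.105/(0.165×10.5) = 0.06061 K/W
R_float glass = L/(kA) = 0.1/(0.996×10.5) = 0.009562 K/W
R_outer film = 1/(h_o·A) = 1/(6.12×10.5) = 0.01556 K/W
Sum of the known resistances R_other = 0.08573 K/W
Required total resistance R_tot = ΔT/Q_allow = 29/163 = 0.1779 K/W
R_polyurethane foam = R_tot − R_other = 0.09218 K/W
L = R·k·A = 0.09218×0.0256×10.5

L ≈ 24.8 mm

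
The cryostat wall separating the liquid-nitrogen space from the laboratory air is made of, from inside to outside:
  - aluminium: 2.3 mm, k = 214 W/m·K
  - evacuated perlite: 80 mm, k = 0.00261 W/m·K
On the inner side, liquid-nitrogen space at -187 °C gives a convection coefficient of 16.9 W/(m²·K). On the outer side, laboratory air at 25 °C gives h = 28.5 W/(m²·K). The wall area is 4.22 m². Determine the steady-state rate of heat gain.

Q ≈ 29.1 W

Using the resistance-network approach (series):
R_inner film = 1/(h_i·A) = 1/(16.9×4.22) = 0.01402 K/W
R_aluminium = L/(kA) = 0.0023/(214×4.22) = 2.547×10^-6 K/W
R_evacuated perlite = L/(kA) = 0.08/(0.00261×4.22) = 7.263 K/W
R_outer film = 1/(h_o·A) = 1/(28.5×4.22) = 0.008315 K/W
R_total = 7.286 K/W
Q = ΔT / R_total = 212 / 7.286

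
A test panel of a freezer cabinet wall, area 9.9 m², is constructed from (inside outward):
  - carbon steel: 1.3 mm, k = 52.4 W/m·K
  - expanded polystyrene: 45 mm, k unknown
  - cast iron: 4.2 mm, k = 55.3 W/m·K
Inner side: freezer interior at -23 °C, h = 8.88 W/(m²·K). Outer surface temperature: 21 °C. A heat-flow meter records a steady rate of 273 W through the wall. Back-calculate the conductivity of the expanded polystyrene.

k ≈ 0.0303 W/(m·K)

Treating each layer as a thermal resistance in series:
R_inner film = 1/(h_i·A) = 1/(8.88×9.9) = 0.01138 K/W
R_carbon steel = L/(kA) = 0.0013/(52.4×9.9) = 2.506×10^-6 K/W
R_cast iron = L/(kA) = 0.0042/(55.3×9.9) = 7.672×10^-6 K/W
Sum of known resistances R_other = 0.01139 K/W
Total R = ΔT/Q = 44/273 = 0.1612 K/W
R_expanded polystyrene = R_total − R_other = 0.1498 K/W
k = L/(R·A) = 0.045/(0.1498×9.9)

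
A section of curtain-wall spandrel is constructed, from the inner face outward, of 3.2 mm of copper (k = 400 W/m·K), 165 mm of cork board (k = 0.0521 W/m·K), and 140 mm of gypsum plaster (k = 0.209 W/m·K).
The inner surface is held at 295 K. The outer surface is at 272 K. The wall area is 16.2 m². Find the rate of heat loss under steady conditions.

Series thermal resistances:
R_copper = L/(kA) = 0.0032/(400×16.2) = 4.938×10^-7 K/W
R_cork board = L/(kA) = 0.165/(0.0521×16.2) = 0.1955 K/W
R_gypsum plaster = L/(kA) = 0.14/(0.209×16.2) = 0.04135 K/W
R_total = 0.2368 K/W
Q = ΔT / R_total = 23 / 0.2368

Q ≈ 97.1 W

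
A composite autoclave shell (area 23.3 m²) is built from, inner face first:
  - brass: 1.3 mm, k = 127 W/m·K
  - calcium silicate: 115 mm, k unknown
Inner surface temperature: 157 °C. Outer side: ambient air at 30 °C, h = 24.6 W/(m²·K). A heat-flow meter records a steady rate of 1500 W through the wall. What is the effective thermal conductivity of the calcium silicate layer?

k ≈ 0.0595 W/(m·K)

Series thermal resistances:
R_brass = L/(kA) = 0.0013/(127×23.3) = 4.393×10^-7 K/W
R_outer film = 1/(h_o·A) = 1/(24.6×23.3) = 0.001745 K/W
Sum of known resistances R_other = 0.001745 K/W
Total R = ΔT/Q = 127/1500 = 0.08467 K/W
R_calcium silicate = R_total − R_other = 0.08292 K/W
k = L/(R·A) = 0.115/(0.08292×23.3)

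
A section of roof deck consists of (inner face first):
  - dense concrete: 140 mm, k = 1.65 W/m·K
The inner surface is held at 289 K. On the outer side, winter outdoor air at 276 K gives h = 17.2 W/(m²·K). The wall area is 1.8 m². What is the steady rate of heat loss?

Thermal resistances in series:
R_dense concrete = L/(kA) = 0.14/(1.65×1.8) = 0.04714 K/W
R_outer film = 1/(h_o·A) = 1/(17.2×1.8) = 0.0323 K/W
R_total = 0.07944 K/W
Q = ΔT / R_total = 13 / 0.07944

Q ≈ 164 W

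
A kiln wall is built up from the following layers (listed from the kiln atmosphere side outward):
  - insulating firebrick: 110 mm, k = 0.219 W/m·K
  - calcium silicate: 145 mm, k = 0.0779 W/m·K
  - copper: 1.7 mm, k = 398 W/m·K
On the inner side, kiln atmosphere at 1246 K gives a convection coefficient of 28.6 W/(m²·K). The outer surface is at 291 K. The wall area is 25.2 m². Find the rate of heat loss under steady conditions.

Thermal resistances in series:
R_inner film = 1/(h_i·A) = 1/(28.6×25.2) = 0.001388 K/W
R_insulating firebrick = L/(kA) = 0.11/(0.219×25.2) = 0.01993 K/W
R_calcium silicate = L/(kA) = 0.145/(0.0779×25.2) = 0.07386 K/W
R_copper = L/(kA) = 0.0017/(398×25.2) = 1.695×10^-7 K/W
R_total = 0.09518 K/W
Q = ΔT / R_total = 955 / 0.09518

Q ≈ 10000 W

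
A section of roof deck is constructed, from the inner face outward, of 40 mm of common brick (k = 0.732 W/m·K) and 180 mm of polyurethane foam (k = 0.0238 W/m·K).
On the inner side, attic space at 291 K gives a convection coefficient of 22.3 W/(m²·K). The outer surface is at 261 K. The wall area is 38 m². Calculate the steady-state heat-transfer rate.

Q ≈ 149 W

Thermal resistances in series:
R_inner film = 1/(h_i·A) = 1/(22.3×38) = 0.00118 K/W
R_common brick = L/(kA) = 0.04/(0.732×38) = 0.001438 K/W
R_polyurethane foam = L/(kA) = 0.18/(0.0238×38) = 0.199 K/W
R_total = 0.2016 K/W
Q = ΔT / R_total = 30 / 0.2016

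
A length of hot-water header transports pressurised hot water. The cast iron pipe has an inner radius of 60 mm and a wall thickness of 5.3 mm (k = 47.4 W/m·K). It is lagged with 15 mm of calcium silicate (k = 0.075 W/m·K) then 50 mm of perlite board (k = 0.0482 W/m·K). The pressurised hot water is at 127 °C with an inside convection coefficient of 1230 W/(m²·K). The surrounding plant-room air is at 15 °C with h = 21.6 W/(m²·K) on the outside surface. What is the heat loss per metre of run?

q′ ≈ 53.4 W/m

Per-layer cylindrical resistances, series-summed:
R_inner film = 1/(h_i·2πr₁L) = 1/(1230×2π×0.06×1) = 0.002157 K/W
R_cast iron pipe wall = ln(65.3/60)/(2π×47.4×1) = 2.842×10^-4 K/W
R_calcium silicate = ln(80.3/65.3)/(2π×0.075×1) = 0.4388 K/W
R_perlite board = ln(130.3/80.3)/(2π×0.0482×1) = 1.598 K/W
R_outer film = 1/(h_o·2πr_oL) = 1/(21.6×2π×0.1303×1) = 0.05655 K/W
R_total = 2.096 K/W
Q = ΔT/R_total = 112/2.096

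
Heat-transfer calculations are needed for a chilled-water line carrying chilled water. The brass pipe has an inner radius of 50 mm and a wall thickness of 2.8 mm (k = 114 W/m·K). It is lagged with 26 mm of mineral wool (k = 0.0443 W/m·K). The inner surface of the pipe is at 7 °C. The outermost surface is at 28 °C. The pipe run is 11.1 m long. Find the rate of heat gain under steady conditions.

Treating each annulus and film as a series resistance:
R_brass pipe wall = ln(52.8/50)/(2π×114×11.1) = 6.853×10^-6 K/W
R_mineral wool = ln(78.8/52.8)/(2π×0.0443×11.1) = 0.1296 K/W
R_total = 0.1296 K/W
Q = ΔT/R_total = 21/0.1296

Q ≈ 162 W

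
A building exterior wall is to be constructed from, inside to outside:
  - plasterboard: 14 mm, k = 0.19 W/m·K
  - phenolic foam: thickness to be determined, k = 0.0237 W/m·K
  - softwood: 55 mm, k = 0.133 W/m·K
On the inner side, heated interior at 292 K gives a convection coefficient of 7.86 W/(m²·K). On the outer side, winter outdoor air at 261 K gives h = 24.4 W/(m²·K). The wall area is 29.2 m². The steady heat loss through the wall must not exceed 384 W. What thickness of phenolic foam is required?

L ≈ 40.3 mm

Model the wall as resistances in series:
R_inner film = 1/(h_i·A) = 1/(7.86×29.2) = 0.004357 K/W
R_plasterboard = L/(kA) = 0.014/(0.19×29.2) = 0.002523 K/W
R_softwood = L/(kA) = 0.055/(0.133×29.2) = 0.01416 K/W
R_outer film = 1/(h_o·A) = 1/(24.4×29.2) = 0.001404 K/W
Sum of the known resistances R_other = 0.02245 K/W
Required total resistance R_tot = ΔT/Q_allow = 31/384 = 0.08073 K/W
R_phenolic foam = R_tot − R_other = 0.05828 K/W
L = R·k·A = 0.05828×0.0237×29.2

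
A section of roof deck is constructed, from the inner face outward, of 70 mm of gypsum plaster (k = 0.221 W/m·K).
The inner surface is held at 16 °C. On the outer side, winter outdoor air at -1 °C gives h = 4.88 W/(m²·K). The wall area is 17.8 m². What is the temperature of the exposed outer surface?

Treating each layer as a thermal resistance in series:
R_gypsum plaster = L/(kA) = 0.07/(0.221×17.8) = 0.01779 K/W
R_outer film = 1/(h_o·A) = 1/(4.88×17.8) = 0.01151 K/W
R_total = 0.02931 K/W;  Q = ΔT/R_total = 17/0.02931 = 580.1 W
T_interface = T_inner − Q·ΣR(inner→interface) = 16 − 580×0.01779

T ≈ 5.68 °C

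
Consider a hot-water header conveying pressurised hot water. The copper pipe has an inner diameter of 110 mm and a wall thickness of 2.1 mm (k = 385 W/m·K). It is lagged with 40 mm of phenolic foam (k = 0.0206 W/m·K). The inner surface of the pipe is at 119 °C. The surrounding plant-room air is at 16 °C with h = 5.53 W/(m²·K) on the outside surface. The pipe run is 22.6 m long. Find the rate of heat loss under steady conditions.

Q ≈ 529 W

Treating each annulus and film as a series resistance:
R_copper pipe wall = ln(57.1/55)/(2π×385×22.6) = 6.854×10^-7 K/W
R_phenolic foam = ln(97.1/57.1)/(2π×0.0206×22.6) = 0.1815 K/W
R_outer film = 1/(h_o·2πr_oL) = 1/(5.53×2π×0.0971×22.6) = 0.01311 K/W
R_total = 0.1946 K/W
Q = ΔT/R_total = 103/0.1946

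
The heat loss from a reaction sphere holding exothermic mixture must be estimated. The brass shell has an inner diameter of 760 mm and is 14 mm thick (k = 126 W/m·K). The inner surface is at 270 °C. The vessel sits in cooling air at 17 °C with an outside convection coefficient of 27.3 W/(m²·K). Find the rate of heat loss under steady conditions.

Each spherical layer contributes R = (1/r_i − 1/r_o)/(4πk):
R_brass shell = (1/0.38 − 1/0.394)/(4π×126) = 5.906×10^-5 K/W
R_outer film = 1/(h·4πr_o²) = 1/(27.3×4π×0.394²) = 0.01878 K/W
R_total = 0.01884 K/W
Q = ΔT/R_total = 253/0.01884

Q ≈ 13400 W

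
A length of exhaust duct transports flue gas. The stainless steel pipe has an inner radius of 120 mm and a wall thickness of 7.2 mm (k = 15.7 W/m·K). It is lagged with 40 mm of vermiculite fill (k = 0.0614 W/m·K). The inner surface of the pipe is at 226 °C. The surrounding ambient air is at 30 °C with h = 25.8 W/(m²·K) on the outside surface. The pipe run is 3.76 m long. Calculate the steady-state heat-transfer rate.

Radial resistances (cylindrical: R_cond = ln(r_o/r_i)/(2πkL), R_conv = 1/(h·2πrL)):
R_stainless steel pipe wall = ln(127.2/120)/(2π×15.7×3.76) = 1.571×10^-4 K/W
R_vermiculite fill = ln(167.2/127.2)/(2π×0.0614×3.76) = 0.1885 K/W
R_outer film = 1/(h_o·2πr_oL) = 1/(25.8×2π×0.1672×3.76) = 0.009812 K/W
R_total = 0.1985 K/W
Q = ΔT/R_total = 196/0.1985

Q ≈ 988 W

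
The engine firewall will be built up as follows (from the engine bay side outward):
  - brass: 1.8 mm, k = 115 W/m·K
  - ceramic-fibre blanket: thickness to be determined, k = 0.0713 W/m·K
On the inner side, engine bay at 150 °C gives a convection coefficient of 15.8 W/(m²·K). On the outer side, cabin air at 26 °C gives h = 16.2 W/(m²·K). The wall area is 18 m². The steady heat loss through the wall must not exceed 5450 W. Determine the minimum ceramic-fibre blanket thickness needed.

Series thermal resistances:
R_inner film = 1/(h_i·A) = 1/(15.8×18) = 0.003516 K/W
R_brass = L/(kA) = 0.0018/(115×18) = 8.696×10^-7 K/W
R_outer film = 1/(h_o·A) = 1/(16.2×18) = 0.003429 K/W
Sum of the known resistances R_other = 0.006946 K/W
Required total resistance R_tot = ΔT/Q_allow = 124/5450 = 0.02275 K/W
R_ceramic-fibre blanket = R_tot − R_other = 0.01581 K/W
L = R·k·A = 0.01581×0.0713×18

L ≈ 20.3 mm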